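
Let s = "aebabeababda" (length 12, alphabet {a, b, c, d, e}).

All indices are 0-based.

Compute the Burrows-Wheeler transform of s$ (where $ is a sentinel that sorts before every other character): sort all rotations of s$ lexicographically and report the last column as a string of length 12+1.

rank  rotation       last
    0  $aebabeababda  a
    1  a$aebabeababd  d
    2  ababda$aebabe  e
    3  abda$aebabeab  b
    4  abeababda$aeb  b
    5  aebabeababda$  $
    6  babda$aebabea  a
    7  babeababda$ae  e
    8  bda$aebabeaba  a
    9  beababda$aeba  a
   10  da$aebabeabab  b
   11  eababda$aebab  b
   12  ebabeababda$a  a

adebb$aeaabba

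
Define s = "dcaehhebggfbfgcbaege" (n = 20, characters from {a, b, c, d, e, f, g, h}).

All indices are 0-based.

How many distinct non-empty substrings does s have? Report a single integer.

197

rank→(start, suffix):
  0 → (16, 'aege')
  1 → (2, 'aehhebggfbfgcbaege')
  2 → (15, 'baege')
  3 → (11, 'bfgcbaege')
  4 → (7, 'bggfbfgcbaege')
  5 → (1, 'caehhebggfbfgcbaege')
  6 → (14, 'cbaege')
  7 → (0, 'dcaehhebggfbfgcbaege')
  8 → (19, 'e')
  9 → (6, 'ebggfbfgcbaege')
  10 → (17, 'ege')
  11 → (3, 'ehhebggfbfgcbaege')
  12 → (10, 'fbfgcbaege')
  13 → (12, 'fgcbaege')
  14 → (13, 'gcbaege')
  15 → (18, 'ge')
  16 → (9, 'gfbfgcbaege')
  17 → (8, 'ggfbfgcbaege')
  18 → (5, 'hebggfbfgcbaege')
  19 → (4, 'hhebggfbfgcbaege')

SA = [16, 2, 15, 11, 7, 1, 14, 0, 19, 6, 17, 3, 10, 12, 13, 18, 9, 8, 5, 4]
[i] adj suffixes → lcp
  [1] 16/2 → 2 ('ae')
  [2] 2/15 → 0 ('')
  [3] 15/11 → 1 ('b')
  [4] 11/7 → 1 ('b')
  [5] 7/1 → 0 ('')
  [6] 1/14 → 1 ('c')
  [7] 14/0 → 0 ('')
  [8] 0/19 → 0 ('')
  [9] 19/6 → 1 ('e')
  [10] 6/17 → 1 ('e')
  [11] 17/3 → 1 ('e')
  [12] 3/10 → 0 ('')
  [13] 10/12 → 1 ('f')
  [14] 12/13 → 0 ('')
  [15] 13/18 → 1 ('g')
  [16] 18/9 → 1 ('g')
  [17] 9/8 → 1 ('g')
  [18] 8/5 → 0 ('')
  [19] 5/4 → 1 ('h')

n(n+1)/2 = 20·21/2 = 210
Σ LCP = 0 + 2 + 0 + 1 + 1 + 0 + 1 + 0 + 0 + 1 + 1 + 1 + 0 + 1 + 0 + 1 + 1 + 1 + 0 + 1 = 13
distinct = 210 − 13 = 197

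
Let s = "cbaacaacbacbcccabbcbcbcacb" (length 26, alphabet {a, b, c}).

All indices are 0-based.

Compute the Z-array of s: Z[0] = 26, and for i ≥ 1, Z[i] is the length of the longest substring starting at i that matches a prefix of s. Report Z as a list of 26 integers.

[26, 0, 0, 0, 1, 0, 0, 3, 0, 0, 2, 0, 1, 1, 1, 0, 0, 0, 2, 0, 2, 0, 1, 0, 2, 0]

Z[0]=26
i=1: outside box; Z[1]=0
i=2: outside box; Z[2]=0
i=3: outside box; Z[3]=0
i=4: outside box; Z[4]=1 extend→box=[4,5)
i=5: outside box; Z[5]=0
i=6: outside box; Z[6]=0
i=7: outside box; Z[7]=3 extend→box=[7,10)
i=8: min(r-i=2, Z[1]=0)=0; Z[8]=0
i=9: min(r-i=1, Z[2]=0)=0; Z[9]=0
i=10: outside box; Z[10]=2 extend→box=[10,12)
i=11: min(r-i=1, Z[1]=0)=0; Z[11]=0
i=12: outside box; Z[12]=1 extend→box=[12,13)
i=13: outside box; Z[13]=1 extend→box=[13,14)
i=14: outside box; Z[14]=1 extend→box=[14,15)
i=15: outside box; Z[15]=0
i=16: outside box; Z[16]=0
i=17: outside box; Z[17]=0
i=18: outside box; Z[18]=2 extend→box=[18,20)
i=19: min(r-i=1, Z[1]=0)=0; Z[19]=0
i=20: outside box; Z[20]=2 extend→box=[20,22)
i=21: min(r-i=1, Z[1]=0)=0; Z[21]=0
i=22: outside box; Z[22]=1 extend→box=[22,23)
i=23: outside box; Z[23]=0
i=24: outside box; Z[24]=2 extend→box=[24,26)
i=25: min(r-i=1, Z[1]=0)=0; Z[25]=0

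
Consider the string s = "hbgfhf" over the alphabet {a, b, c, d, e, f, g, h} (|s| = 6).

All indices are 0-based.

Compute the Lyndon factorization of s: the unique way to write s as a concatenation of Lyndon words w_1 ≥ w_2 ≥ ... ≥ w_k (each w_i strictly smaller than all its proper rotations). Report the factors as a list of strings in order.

emit factor 1: 'h' (i=0, period=1)
emit factor 2: 'bgfhf' (i=1, period=5)

["h", "bgfhf"]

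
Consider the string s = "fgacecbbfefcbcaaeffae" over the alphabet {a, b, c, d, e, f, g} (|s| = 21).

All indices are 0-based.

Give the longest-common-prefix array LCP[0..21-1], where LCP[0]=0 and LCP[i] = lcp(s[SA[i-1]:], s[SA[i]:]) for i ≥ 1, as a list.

[0, 1, 1, 2, 0, 1, 1, 0, 1, 2, 1, 0, 1, 1, 2, 0, 1, 1, 1, 1, 0]

rank→(start, suffix):
  0 → (14, 'aaeffae')
  1 → (2, 'acecbbfefcbcaaeffae')
  2 → (19, 'ae')
  3 → (15, 'aeffae')
  4 → (6, 'bbfefcbcaaeffae')
  5 → (12, 'bcaaeffae')
  6 → (7, 'bfefcbcaaeffae')
  7 → (13, 'caaeffae')
  8 → (5, 'cbbfefcbcaaeffae')
  9 → (11, 'cbcaaeffae')
  10 → (3, 'cecbbfefcbcaaeffae')
  11 → (20, 'e')
  12 → (4, 'ecbbfefcbcaaeffae')
  13 → (9, 'efcbcaaeffae')
  14 → (16, 'effae')
  15 → (18, 'fae')
  16 → (10, 'fcbcaaeffae')
  17 → (8, 'fefcbcaaeffae')
  18 → (17, 'ffae')
  19 → (0, 'fgacecbbfefcbcaaeffae')
  20 → (1, 'gacecbbfefcbcaaeffae')

SA = [14, 2, 19, 15, 6, 12, 7, 13, 5, 11, 3, 20, 4, 9, 16, 18, 10, 8, 17, 0, 1]
[i] adj suffixes → lcp
  [1] 14/2 → 1 ('a')
  [2] 2/19 → 1 ('a')
  [3] 19/15 → 2 ('ae')
  [4] 15/6 → 0 ('')
  [5] 6/12 → 1 ('b')
  [6] 12/7 → 1 ('b')
  [7] 7/13 → 0 ('')
  [8] 13/5 → 1 ('c')
  [9] 5/11 → 2 ('cb')
  [10] 11/3 → 1 ('c')
  [11] 3/20 → 0 ('')
  [12] 20/4 → 1 ('e')
  [13] 4/9 → 1 ('e')
  [14] 9/16 → 2 ('ef')
  [15] 16/18 → 0 ('')
  [16] 18/10 → 1 ('f')
  [17] 10/8 → 1 ('f')
  [18] 8/17 → 1 ('f')
  [19] 17/0 → 1 ('f')
  [20] 0/1 → 0 ('')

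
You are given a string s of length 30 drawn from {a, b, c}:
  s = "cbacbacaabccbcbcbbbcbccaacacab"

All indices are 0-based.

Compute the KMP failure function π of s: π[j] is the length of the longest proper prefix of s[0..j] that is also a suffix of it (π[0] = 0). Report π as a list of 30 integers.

π[0] = 0
j=1 s[j]='b': π[1]=0 (border '')
j=2 s[j]='a': π[2]=0 (border '')
j=3 s[j]='c': π[3]=1 (border 'c')
j=4 s[j]='b': π[4]=2 (border 'cb')
j=5 s[j]='a': π[5]=3 (border 'cba')
j=6 s[j]='c': π[6]=4 (border 'cbac')
j=7 s[j]='a': k: 4→1→0; π[7]=0 (border '')
j=8 s[j]='a': π[8]=0 (border '')
j=9 s[j]='b': π[9]=0 (border '')
j=10 s[j]='c': π[10]=1 (border 'c')
j=11 s[j]='c': k: 1→0; π[11]=1 (border 'c')
j=12 s[j]='b': π[12]=2 (border 'cb')
j=13 s[j]='c': k: 2→0; π[13]=1 (border 'c')
j=14 s[j]='b': π[14]=2 (border 'cb')
j=15 s[j]='c': k: 2→0; π[15]=1 (border 'c')
j=16 s[j]='b': π[16]=2 (border 'cb')
j=17 s[j]='b': k: 2→0; π[17]=0 (border '')
j=18 s[j]='b': π[18]=0 (border '')
j=19 s[j]='c': π[19]=1 (border 'c')
j=20 s[j]='b': π[20]=2 (border 'cb')
j=21 s[j]='c': k: 2→0; π[21]=1 (border 'c')
j=22 s[j]='c': k: 1→0; π[22]=1 (border 'c')
j=23 s[j]='a': k: 1→0; π[23]=0 (border '')
j=24 s[j]='a': π[24]=0 (border '')
j=25 s[j]='c': π[25]=1 (border 'c')
j=26 s[j]='a': k: 1→0; π[26]=0 (border '')
j=27 s[j]='c': π[27]=1 (border 'c')
j=28 s[j]='a': k: 1→0; π[28]=0 (border '')
j=29 s[j]='b': π[29]=0 (border '')

[0, 0, 0, 1, 2, 3, 4, 0, 0, 0, 1, 1, 2, 1, 2, 1, 2, 0, 0, 1, 2, 1, 1, 0, 0, 1, 0, 1, 0, 0]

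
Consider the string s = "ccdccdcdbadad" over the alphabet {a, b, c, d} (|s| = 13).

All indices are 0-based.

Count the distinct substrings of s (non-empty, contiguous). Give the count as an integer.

74

rank | idx | suffix
   0 |  11 | ad
   1 |   9 | adad
   2 |   8 | badad
   3 |   0 | ccdccdcdbadad
   4 |   3 | ccdcdbadad
   5 |   6 | cdbadad
   6 |   1 | cdccdcdbadad
   7 |   4 | cdcdbadad
   8 |  12 | d
   9 |  10 | dad
  10 |   7 | dbadad
  11 |   2 | dccdcdbadad
  12 |   5 | dcdbadad

SA = [11, 9, 8, 0, 3, 6, 1, 4, 12, 10, 7, 2, 5]
rank  pair      lcp
   1  s[11:],s[9:]  2  'ad'
   2  s[9:],s[8:]  0  ''
   3  s[8:],s[0:]  0  ''
   4  s[0:],s[3:]  4  'ccdc'
   5  s[3:],s[6:]  1  'c'
   6  s[6:],s[1:]  2  'cd'
   7  s[1:],s[4:]  3  'cdc'
   8  s[4:],s[12:]  0  ''
   9  s[12:],s[10:]  1  'd'
  10  s[10:],s[7:]  1  'd'
  11  s[7:],s[2:]  1  'd'
  12  s[2:],s[5:]  2  'dc'

n(n+1)/2 = 13·14/2 = 91
Σ LCP = 0 + 2 + 0 + 0 + 4 + 1 + 2 + 3 + 0 + 1 + 1 + 1 + 2 = 17
distinct = 91 − 17 = 74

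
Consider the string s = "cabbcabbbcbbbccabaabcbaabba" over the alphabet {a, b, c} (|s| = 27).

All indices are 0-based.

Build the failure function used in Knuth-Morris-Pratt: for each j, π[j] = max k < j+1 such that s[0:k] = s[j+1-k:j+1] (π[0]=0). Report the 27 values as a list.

[0, 0, 0, 0, 1, 2, 3, 4, 0, 1, 0, 0, 0, 1, 1, 2, 3, 0, 0, 0, 1, 0, 0, 0, 0, 0, 0]

π[0] = 0
j=1 s[j]='a': π[1]=0 (border '')
j=2 s[j]='b': π[2]=0 (border '')
j=3 s[j]='b': π[3]=0 (border '')
j=4 s[j]='c': π[4]=1 (border 'c')
j=5 s[j]='a': π[5]=2 (border 'ca')
j=6 s[j]='b': π[6]=3 (border 'cab')
j=7 s[j]='b': π[7]=4 (border 'cabb')
j=8 s[j]='b': k: 4→0; π[8]=0 (border '')
j=9 s[j]='c': π[9]=1 (border 'c')
j=10 s[j]='b': k: 1→0; π[10]=0 (border '')
j=11 s[j]='b': π[11]=0 (border '')
j=12 s[j]='b': π[12]=0 (border '')
j=13 s[j]='c': π[13]=1 (border 'c')
j=14 s[j]='c': k: 1→0; π[14]=1 (border 'c')
j=15 s[j]='a': π[15]=2 (border 'ca')
j=16 s[j]='b': π[16]=3 (border 'cab')
j=17 s[j]='a': k: 3→0; π[17]=0 (border '')
j=18 s[j]='a': π[18]=0 (border '')
j=19 s[j]='b': π[19]=0 (border '')
j=20 s[j]='c': π[20]=1 (border 'c')
j=21 s[j]='b': k: 1→0; π[21]=0 (border '')
j=22 s[j]='a': π[22]=0 (border '')
j=23 s[j]='a': π[23]=0 (border '')
j=24 s[j]='b': π[24]=0 (border '')
j=25 s[j]='b': π[25]=0 (border '')
j=26 s[j]='a': π[26]=0 (border '')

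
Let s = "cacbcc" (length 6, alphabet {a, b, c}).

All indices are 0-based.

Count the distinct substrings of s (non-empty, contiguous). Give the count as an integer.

18

sorted suffixes:
  #0 SA[0]=1  'acbcc'
  #1 SA[1]=3  'bcc'
  #2 SA[2]=5  'c'
  #3 SA[3]=0  'cacbcc'
  #4 SA[4]=2  'cbcc'
  #5 SA[5]=4  'cc'

SA = [1, 3, 5, 0, 2, 4]
i: (SA[i-1],SA[i]) lcp shared
  1: (1,3) 0 ''
  2: (3,5) 0 ''
  3: (5,0) 1 'c'
  4: (0,2) 1 'c'
  5: (2,4) 1 'c'

n(n+1)/2 = 6·7/2 = 21
Σ LCP = 0 + 0 + 0 + 1 + 1 + 1 = 3
distinct = 21 − 3 = 18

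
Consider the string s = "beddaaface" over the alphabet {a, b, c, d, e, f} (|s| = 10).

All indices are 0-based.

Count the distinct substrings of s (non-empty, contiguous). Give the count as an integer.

rank | idx | suffix
   0 |   4 | aaface
   1 |   7 | ace
   2 |   5 | aface
   3 |   0 | beddaaface
   4 |   8 | ce
   5 |   3 | daaface
   6 |   2 | ddaaface
   7 |   9 | e
   8 |   1 | eddaaface
   9 |   6 | face

SA = [4, 7, 5, 0, 8, 3, 2, 9, 1, 6]
i: (SA[i-1],SA[i]) lcp shared
  1: (4,7) 1 'a'
  2: (7,5) 1 'a'
  3: (5,0) 0 ''
  4: (0,8) 0 ''
  5: (8,3) 0 ''
  6: (3,2) 1 'd'
  7: (2,9) 0 ''
  8: (9,1) 1 'e'
  9: (1,6) 0 ''

n(n+1)/2 = 10·11/2 = 55
Σ LCP = 0 + 1 + 1 + 0 + 0 + 0 + 1 + 0 + 1 + 0 = 4
distinct = 55 − 4 = 51

51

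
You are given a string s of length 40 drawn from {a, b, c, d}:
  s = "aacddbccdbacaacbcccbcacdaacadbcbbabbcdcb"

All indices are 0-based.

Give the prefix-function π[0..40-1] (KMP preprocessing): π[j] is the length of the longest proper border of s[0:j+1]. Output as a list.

π[0] = 0
j=1 s[j]='a': π[1]=1 (border 'a')
j=2 s[j]='c': k: 1→0; π[2]=0 (border '')
j=3 s[j]='d': π[3]=0 (border '')
j=4 s[j]='d': π[4]=0 (border '')
j=5 s[j]='b': π[5]=0 (border '')
j=6 s[j]='c': π[6]=0 (border '')
j=7 s[j]='c': π[7]=0 (border '')
j=8 s[j]='d': π[8]=0 (border '')
j=9 s[j]='b': π[9]=0 (border '')
j=10 s[j]='a': π[10]=1 (border 'a')
j=11 s[j]='c': k: 1→0; π[11]=0 (border '')
j=12 s[j]='a': π[12]=1 (border 'a')
j=13 s[j]='a': π[13]=2 (border 'aa')
j=14 s[j]='c': π[14]=3 (border 'aac')
j=15 s[j]='b': k: 3→0; π[15]=0 (border '')
j=16 s[j]='c': π[16]=0 (border '')
j=17 s[j]='c': π[17]=0 (border '')
j=18 s[j]='c': π[18]=0 (border '')
j=19 s[j]='b': π[19]=0 (border '')
j=20 s[j]='c': π[20]=0 (border '')
j=21 s[j]='a': π[21]=1 (border 'a')
j=22 s[j]='c': k: 1→0; π[22]=0 (border '')
j=23 s[j]='d': π[23]=0 (border '')
j=24 s[j]='a': π[24]=1 (border 'a')
j=25 s[j]='a': π[25]=2 (border 'aa')
j=26 s[j]='c': π[26]=3 (border 'aac')
j=27 s[j]='a': k: 3→0; π[27]=1 (border 'a')
j=28 s[j]='d': k: 1→0; π[28]=0 (border '')
j=29 s[j]='b': π[29]=0 (border '')
j=30 s[j]='c': π[30]=0 (border '')
j=31 s[j]='b': π[31]=0 (border '')
j=32 s[j]='b': π[32]=0 (border '')
j=33 s[j]='a': π[33]=1 (border 'a')
j=34 s[j]='b': k: 1→0; π[34]=0 (border '')
j=35 s[j]='b': π[35]=0 (border '')
j=36 s[j]='c': π[36]=0 (border '')
j=37 s[j]='d': π[37]=0 (border '')
j=38 s[j]='c': π[38]=0 (border '')
j=39 s[j]='b': π[39]=0 (border '')

[0, 1, 0, 0, 0, 0, 0, 0, 0, 0, 1, 0, 1, 2, 3, 0, 0, 0, 0, 0, 0, 1, 0, 0, 1, 2, 3, 1, 0, 0, 0, 0, 0, 1, 0, 0, 0, 0, 0, 0]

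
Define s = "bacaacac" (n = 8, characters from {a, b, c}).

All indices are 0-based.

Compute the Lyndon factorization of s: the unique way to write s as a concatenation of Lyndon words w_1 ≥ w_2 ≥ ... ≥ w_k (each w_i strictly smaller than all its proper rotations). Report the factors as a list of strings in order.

["b", "ac", "aacac"]

emit factor 1: 'b' (i=0, period=1)
emit factor 2: 'ac' (i=1, period=2)
emit factor 3: 'aacac' (i=3, period=5)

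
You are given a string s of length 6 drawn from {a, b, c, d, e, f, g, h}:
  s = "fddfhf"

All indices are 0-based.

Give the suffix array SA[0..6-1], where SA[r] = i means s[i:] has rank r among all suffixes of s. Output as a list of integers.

rank | idx | suffix
   0 |   1 | ddfhf
   1 |   2 | dfhf
   2 |   5 | f
   3 |   0 | fddfhf
   4 |   3 | fhf
   5 |   4 | hf

[1, 2, 5, 0, 3, 4]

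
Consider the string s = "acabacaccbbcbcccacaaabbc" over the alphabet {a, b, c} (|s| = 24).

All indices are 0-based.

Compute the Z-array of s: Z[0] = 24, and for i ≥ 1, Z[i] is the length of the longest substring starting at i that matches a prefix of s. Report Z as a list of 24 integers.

[24, 0, 1, 0, 3, 0, 2, 0, 0, 0, 0, 0, 0, 0, 0, 0, 3, 0, 1, 1, 1, 0, 0, 0]

Z[0]=24
i=1: i≥r, start 0; Z[1]=0
i=2: i≥r, start 0; Z[2]=1 grow→box=[2,3)
i=3: i≥r, start 0; Z[3]=0
i=4: i≥r, start 0; Z[4]=3 grow→box=[4,7)
i=5: min(r-i=2, Z[1]=0)=0; Z[5]=0
i=6: min(r-i=1, Z[2]=1)=1; Z[6]=2 grow→box=[6,8)
i=7: min(r-i=1, Z[1]=0)=0; Z[7]=0
i=8: i≥r, start 0; Z[8]=0
i=9: i≥r, start 0; Z[9]=0
i=10: i≥r, start 0; Z[10]=0
i=11: i≥r, start 0; Z[11]=0
i=12: i≥r, start 0; Z[12]=0
i=13: i≥r, start 0; Z[13]=0
i=14: i≥r, start 0; Z[14]=0
i=15: i≥r, start 0; Z[15]=0
i=16: i≥r, start 0; Z[16]=3 grow→box=[16,19)
i=17: min(r-i=2, Z[1]=0)=0; Z[17]=0
i=18: min(r-i=1, Z[2]=1)=1; Z[18]=1
i=19: i≥r, start 0; Z[19]=1 grow→box=[19,20)
i=20: i≥r, start 0; Z[20]=1 grow→box=[20,21)
i=21: i≥r, start 0; Z[21]=0
i=22: i≥r, start 0; Z[22]=0
i=23: i≥r, start 0; Z[23]=0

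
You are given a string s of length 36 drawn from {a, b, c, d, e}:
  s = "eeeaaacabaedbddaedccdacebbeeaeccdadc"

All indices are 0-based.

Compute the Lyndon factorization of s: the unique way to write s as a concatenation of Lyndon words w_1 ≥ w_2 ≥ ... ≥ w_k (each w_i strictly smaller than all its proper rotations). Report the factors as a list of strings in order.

emit factor 1: 'e' (i=0, period=1)
emit factor 2: 'e' (i=1, period=1)
emit factor 3: 'e' (i=2, period=1)
emit factor 4: 'aaacabaedbddaedccdacebbeeaeccdadc' (i=3, period=33)

["e", "e", "e", "aaacabaedbddaedccdacebbeeaeccdadc"]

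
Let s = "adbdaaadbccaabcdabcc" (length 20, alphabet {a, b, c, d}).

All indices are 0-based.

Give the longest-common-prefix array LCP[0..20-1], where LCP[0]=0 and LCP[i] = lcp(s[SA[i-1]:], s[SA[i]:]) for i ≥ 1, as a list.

rank→(start, suffix):
  0 → (4, 'aaadbccaabcdabcc')
  1 → (11, 'aabcdabcc')
  2 → (5, 'aadbccaabcdabcc')
  3 → (16, 'abcc')
  4 → (12, 'abcdabcc')
  5 → (6, 'adbccaabcdabcc')
  6 → (0, 'adbdaaadbccaabcdabcc')
  7 → (17, 'bcc')
  8 → (8, 'bccaabcdabcc')
  9 → (13, 'bcdabcc')
  10 → (2, 'bdaaadbccaabcdabcc')
  11 → (19, 'c')
  12 → (10, 'caabcdabcc')
  13 → (18, 'cc')
  14 → (9, 'ccaabcdabcc')
  15 → (14, 'cdabcc')
  16 → (3, 'daaadbccaabcdabcc')
  17 → (15, 'dabcc')
  18 → (7, 'dbccaabcdabcc')
  19 → (1, 'dbdaaadbccaabcdabcc')

SA = [4, 11, 5, 16, 12, 6, 0, 17, 8, 13, 2, 19, 10, 18, 9, 14, 3, 15, 7, 1]
rank  pair      lcp
   1  s[4:],s[11:]  2  'aa'
   2  s[11:],s[5:]  2  'aa'
   3  s[5:],s[16:]  1  'a'
   4  s[16:],s[12:]  3  'abc'
   5  s[12:],s[6:]  1  'a'
   6  s[6:],s[0:]  3  'adb'
   7  s[0:],s[17:]  0  ''
   8  s[17:],s[8:]  3  'bcc'
   9  s[8:],s[13:]  2  'bc'
  10  s[13:],s[2:]  1  'b'
  11  s[2:],s[19:]  0  ''
  12  s[19:],s[10:]  1  'c'
  13  s[10:],s[18:]  1  'c'
  14  s[18:],s[9:]  2  'cc'
  15  s[9:],s[14:]  1  'c'
  16  s[14:],s[3:]  0  ''
  17  s[3:],s[15:]  2  'da'
  18  s[15:],s[7:]  1  'd'
  19  s[7:],s[1:]  2  'db'

[0, 2, 2, 1, 3, 1, 3, 0, 3, 2, 1, 0, 1, 1, 2, 1, 0, 2, 1, 2]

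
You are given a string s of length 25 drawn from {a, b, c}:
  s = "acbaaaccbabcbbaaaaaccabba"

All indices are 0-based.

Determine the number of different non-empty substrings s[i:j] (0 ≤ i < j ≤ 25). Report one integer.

sorted suffixes:
  #0 SA[0]=24  'a'
  #1 SA[1]=14  'aaaaaccabba'
  #2 SA[2]=15  'aaaaccabba'
  #3 SA[3]=16  'aaaccabba'
  #4 SA[4]=3  'aaaccbabcbbaaaaaccabba'
  #5 SA[5]=17  'aaccabba'
  #6 SA[6]=4  'aaccbabcbbaaaaaccabba'
  #7 SA[7]=21  'abba'
  #8 SA[8]=9  'abcbbaaaaaccabba'
  #9 SA[9]=0  'acbaaaccbabcbbaaaaaccabba'
  #10 SA[10]=18  'accabba'
  #11 SA[11]=5  'accbabcbbaaaaaccabba'
  #12 SA[12]=23  'ba'
  #13 SA[13]=13  'baaaaaccabba'
  #14 SA[14]=2  'baaaccbabcbbaaaaaccabba'
  #15 SA[15]=8  'babcbbaaaaaccabba'
  #16 SA[16]=22  'bba'
  #17 SA[17]=12  'bbaaaaaccabba'
  #18 SA[18]=10  'bcbbaaaaaccabba'
  #19 SA[19]=20  'cabba'
  #20 SA[20]=1  'cbaaaccbabcbbaaaaaccabba'
  #21 SA[21]=7  'cbabcbbaaaaaccabba'
  #22 SA[22]=11  'cbbaaaaaccabba'
  #23 SA[23]=19  'ccabba'
  #24 SA[24]=6  'ccbabcbbaaaaaccabba'

SA = [24, 14, 15, 16, 3, 17, 4, 21, 9, 0, 18, 5, 23, 13, 2, 8, 22, 12, 10, 20, 1, 7, 11, 19, 6]
i: (SA[i-1],SA[i]) lcp shared
  1: (24,14) 1 'a'
  2: (14,15) 4 'aaaa'
  3: (15,16) 3 'aaa'
  4: (16,3) 5 'aaacc'
  5: (3,17) 2 'aa'
  6: (17,4) 4 'aacc'
  7: (4,21) 1 'a'
  8: (21,9) 2 'ab'
  9: (9,0) 1 'a'
  10: (0,18) 2 'ac'
  11: (18,5) 3 'acc'
  12: (5,23) 0 ''
  13: (23,13) 2 'ba'
  14: (13,2) 4 'baaa'
  15: (2,8) 2 'ba'
  16: (8,22) 1 'b'
  17: (22,12) 3 'bba'
  18: (12,10) 1 'b'
  19: (10,20) 0 ''
  20: (20,1) 1 'c'
  21: (1,7) 3 'cba'
  22: (7,11) 2 'cb'
  23: (11,19) 1 'c'
  24: (19,6) 2 'cc'

n(n+1)/2 = 25·26/2 = 325
Σ LCP = 0 + 1 + 4 + 3 + 5 + 2 + 4 + 1 + 2 + 1 + 2 + 3 + 0 + 2 + 4 + 2 + 1 + 3 + 1 + 0 + 1 + 3 + 2 + 1 + 2 = 50
distinct = 325 − 50 = 275

275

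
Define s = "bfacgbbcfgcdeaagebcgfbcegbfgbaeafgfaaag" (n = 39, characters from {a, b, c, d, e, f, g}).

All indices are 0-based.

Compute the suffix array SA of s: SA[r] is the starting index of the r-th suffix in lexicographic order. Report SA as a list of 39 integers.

[35, 36, 13, 2, 29, 31, 37, 14, 28, 5, 21, 6, 17, 0, 25, 10, 22, 7, 3, 18, 11, 12, 30, 16, 23, 34, 1, 20, 26, 8, 32, 38, 27, 4, 24, 9, 15, 33, 19]

sorted suffixes:
  #0 SA[0]=35  'aaag'
  #1 SA[1]=36  'aag'
  #2 SA[2]=13  'aagebcgfbcegbfgbaeafgfaaag'
  #3 SA[3]=2  'acgbbcfgcdeaagebcgfbcegbfgbaeafgfaaag'
  #4 SA[4]=29  'aeafgfaaag'
  #5 SA[5]=31  'afgfaaag'
  #6 SA[6]=37  'ag'
  #7 SA[7]=14  'agebcgfbcegbfgbaeafgfaaag'
  #8 SA[8]=28  'baeafgfaaag'
  #9 SA[9]=5  'bbcfgcdeaagebcgfbcegbfgbaeafgfaaag'
  #10 SA[10]=21  'bcegbfgbaeafgfaaag'
  #11 SA[11]=6  'bcfgcdeaagebcgfbcegbfgbaeafgfaaag'
  #12 SA[12]=17  'bcgfbcegbfgbaeafgfaaag'
  #13 SA[13]=0  'bfacgbbcfgcdeaagebcgfbcegbfgbaeafgfaaag'
  #14 SA[14]=25  'bfgbaeafgfaaag'
  #15 SA[15]=10  'cdeaagebcgfbcegbfgbaeafgfaaag'
  #16 SA[16]=22  'cegbfgbaeafgfaaag'
  #17 SA[17]=7  'cfgcdeaagebcgfbcegbfgbaeafgfaaag'
  #18 SA[18]=3  'cgbbcfgcdeaagebcgfbcegbfgbaeafgfaaag'
  #19 SA[19]=18  'cgfbcegbfgbaeafgfaaag'
  #20 SA[20]=11  'deaagebcgfbcegbfgbaeafgfaaag'
  #21 SA[21]=12  'eaagebcgfbcegbfgbaeafgfaaag'
  #22 SA[22]=30  'eafgfaaag'
  #23 SA[23]=16  'ebcgfbcegbfgbaeafgfaaag'
  #24 SA[24]=23  'egbfgbaeafgfaaag'
  #25 SA[25]=34  'faaag'
  #26 SA[26]=1  'facgbbcfgcdeaagebcgfbcegbfgbaeafgfaaag'
  #27 SA[27]=20  'fbcegbfgbaeafgfaaag'
  #28 SA[28]=26  'fgbaeafgfaaag'
  #29 SA[29]=8  'fgcdeaagebcgfbcegbfgbaeafgfaaag'
  #30 SA[30]=32  'fgfaaag'
  #31 SA[31]=38  'g'
  #32 SA[32]=27  'gbaeafgfaaag'
  #33 SA[33]=4  'gbbcfgcdeaagebcgfbcegbfgbaeafgfaaag'
  #34 SA[34]=24  'gbfgbaeafgfaaag'
  #35 SA[35]=9  'gcdeaagebcgfbcegbfgbaeafgfaaag'
  #36 SA[36]=15  'gebcgfbcegbfgbaeafgfaaag'
  #37 SA[37]=33  'gfaaag'
  #38 SA[38]=19  'gfbcegbfgbaeafgfaaag'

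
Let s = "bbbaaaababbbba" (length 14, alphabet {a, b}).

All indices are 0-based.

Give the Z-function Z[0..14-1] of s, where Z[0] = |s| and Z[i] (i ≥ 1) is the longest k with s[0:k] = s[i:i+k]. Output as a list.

Z[0]=14
i=1: i≥r, start 0; Z[1]=2 scan→box=[1,3)
i=2: min(r-i=1, Z[1]=2)=1; Z[2]=1
i=3: i≥r, start 0; Z[3]=0
i=4: i≥r, start 0; Z[4]=0
i=5: i≥r, start 0; Z[5]=0
i=6: i≥r, start 0; Z[6]=0
i=7: i≥r, start 0; Z[7]=1 scan→box=[7,8)
i=8: i≥r, start 0; Z[8]=0
i=9: i≥r, start 0; Z[9]=3 scan→box=[9,12)
i=10: min(r-i=2, Z[1]=2)=2; Z[10]=4 scan→box=[10,14)
i=11: min(r-i=3, Z[1]=2)=2; Z[11]=2
i=12: min(r-i=2, Z[2]=1)=1; Z[12]=1
i=13: min(r-i=1, Z[3]=0)=0; Z[13]=0

[14, 2, 1, 0, 0, 0, 0, 1, 0, 3, 4, 2, 1, 0]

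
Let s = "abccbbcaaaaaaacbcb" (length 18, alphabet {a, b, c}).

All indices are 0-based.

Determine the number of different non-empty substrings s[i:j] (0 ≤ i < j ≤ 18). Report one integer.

137

rank→(start, suffix):
  0 → (7, 'aaaaaaacbcb')
  1 → (8, 'aaaaaacbcb')
  2 → (9, 'aaaaacbcb')
  3 → (10, 'aaaacbcb')
  4 → (11, 'aaacbcb')
  5 → (12, 'aacbcb')
  6 → (0, 'abccbbcaaaaaaacbcb')
  7 → (13, 'acbcb')
  8 → (17, 'b')
  9 → (4, 'bbcaaaaaaacbcb')
  10 → (5, 'bcaaaaaaacbcb')
  11 → (15, 'bcb')
  12 → (1, 'bccbbcaaaaaaacbcb')
  13 → (6, 'caaaaaaacbcb')
  14 → (16, 'cb')
  15 → (3, 'cbbcaaaaaaacbcb')
  16 → (14, 'cbcb')
  17 → (2, 'ccbbcaaaaaaacbcb')

SA = [7, 8, 9, 10, 11, 12, 0, 13, 17, 4, 5, 15, 1, 6, 16, 3, 14, 2]
[i] adj suffixes → lcp
  [1] 7/8 → 6 ('aaaaaa')
  [2] 8/9 → 5 ('aaaaa')
  [3] 9/10 → 4 ('aaaa')
  [4] 10/11 → 3 ('aaa')
  [5] 11/12 → 2 ('aa')
  [6] 12/0 → 1 ('a')
  [7] 0/13 → 1 ('a')
  [8] 13/17 → 0 ('')
  [9] 17/4 → 1 ('b')
  [10] 4/5 → 1 ('b')
  [11] 5/15 → 2 ('bc')
  [12] 15/1 → 2 ('bc')
  [13] 1/6 → 0 ('')
  [14] 6/16 → 1 ('c')
  [15] 16/3 → 2 ('cb')
  [16] 3/14 → 2 ('cb')
  [17] 14/2 → 1 ('c')

n(n+1)/2 = 18·19/2 = 171
Σ LCP = 0 + 6 + 5 + 4 + 3 + 2 + 1 + 1 + 0 + 1 + 1 + 2 + 2 + 0 + 1 + 2 + 2 + 1 = 34
distinct = 171 − 34 = 137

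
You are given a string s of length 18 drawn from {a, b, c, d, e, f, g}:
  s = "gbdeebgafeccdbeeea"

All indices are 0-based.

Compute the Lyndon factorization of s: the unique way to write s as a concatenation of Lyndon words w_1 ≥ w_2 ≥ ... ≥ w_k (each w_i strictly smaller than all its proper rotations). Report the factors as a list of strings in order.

emit factor 1: 'g' (i=0, period=1)
emit factor 2: 'bdeebg' (i=1, period=6)
emit factor 3: 'afeccdbeee' (i=7, period=10)
emit factor 4: 'a' (i=17, period=1)

["g", "bdeebg", "afeccdbeee", "a"]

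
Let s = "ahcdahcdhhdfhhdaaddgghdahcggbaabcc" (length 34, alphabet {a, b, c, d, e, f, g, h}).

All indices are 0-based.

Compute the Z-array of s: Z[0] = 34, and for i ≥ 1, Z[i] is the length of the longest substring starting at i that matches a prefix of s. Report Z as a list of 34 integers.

Z[0]=34
i=1: i≥r, start 0; Z[1]=0
i=2: i≥r, start 0; Z[2]=0
i=3: i≥r, start 0; Z[3]=0
i=4: i≥r, start 0; Z[4]=4 scan→box=[4,8)
i=5: min(r-i=3, Z[1]=0)=0; Z[5]=0
i=6: min(r-i=2, Z[2]=0)=0; Z[6]=0
i=7: min(r-i=1, Z[3]=0)=0; Z[7]=0
i=8: i≥r, start 0; Z[8]=0
i=9: i≥r, start 0; Z[9]=0
i=10: i≥r, start 0; Z[10]=0
i=11: i≥r, start 0; Z[11]=0
i=12: i≥r, start 0; Z[12]=0
i=13: i≥r, start 0; Z[13]=0
i=14: i≥r, start 0; Z[14]=0
i=15: i≥r, start 0; Z[15]=1 scan→box=[15,16)
i=16: i≥r, start 0; Z[16]=1 scan→box=[16,17)
i=17: i≥r, start 0; Z[17]=0
i=18: i≥r, start 0; Z[18]=0
i=19: i≥r, start 0; Z[19]=0
i=20: i≥r, start 0; Z[20]=0
i=21: i≥r, start 0; Z[21]=0
i=22: i≥r, start 0; Z[22]=0
i=23: i≥r, start 0; Z[23]=3 scan→box=[23,26)
i=24: min(r-i=2, Z[1]=0)=0; Z[24]=0
i=25: min(r-i=1, Z[2]=0)=0; Z[25]=0
i=26: i≥r, start 0; Z[26]=0
i=27: i≥r, start 0; Z[27]=0
i=28: i≥r, start 0; Z[28]=0
i=29: i≥r, start 0; Z[29]=1 scan→box=[29,30)
i=30: i≥r, start 0; Z[30]=1 scan→box=[30,31)
i=31: i≥r, start 0; Z[31]=0
i=32: i≥r, start 0; Z[32]=0
i=33: i≥r, start 0; Z[33]=0

[34, 0, 0, 0, 4, 0, 0, 0, 0, 0, 0, 0, 0, 0, 0, 1, 1, 0, 0, 0, 0, 0, 0, 3, 0, 0, 0, 0, 0, 1, 1, 0, 0, 0]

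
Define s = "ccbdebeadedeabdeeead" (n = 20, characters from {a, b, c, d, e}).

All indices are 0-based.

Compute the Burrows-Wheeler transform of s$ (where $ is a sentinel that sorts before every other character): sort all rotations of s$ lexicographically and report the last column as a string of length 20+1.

deeecaec$aebabdebdded

rank  rotation               last
    0  $ccbdebeadedeabdeeead  d
    1  abdeeead$ccbdebeadede  e
    2  ad$ccbdebeadedeabdeee  e
    3  adedeabdeeead$ccbdebe  e
    4  bdebeadedeabdeeead$cc  c
    5  bdeeead$ccbdebeadedea  a
    6  beadedeabdeeead$ccbde  e
    7  cbdebeadedeabdeeead$c  c
    8  ccbdebeadedeabdeeead$  $
    9  d$ccbdebeadedeabdeeea  a
   10  deabdeeead$ccbdebeade  e
   11  debeadedeabdeeead$ccb  b
   12  dedeabdeeead$ccbdebea  a
   13  deeead$ccbdebeadedeab  b
   14  eabdeeead$ccbdebeaded  d
   15  ead$ccbdebeadedeabdee  e
   16  eadedeabdeeead$ccbdeb  b
   17  ebeadedeabdeeead$ccbd  d
   18  edeabdeeead$ccbdebead  d
   19  eead$ccbdebeadedeabde  e
   20  eeead$ccbdebeadedeabd  d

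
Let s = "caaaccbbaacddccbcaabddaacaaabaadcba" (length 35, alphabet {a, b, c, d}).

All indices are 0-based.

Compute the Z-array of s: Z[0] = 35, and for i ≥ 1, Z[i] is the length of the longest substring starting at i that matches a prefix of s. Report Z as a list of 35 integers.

[35, 0, 0, 0, 1, 1, 0, 0, 0, 0, 1, 0, 0, 1, 1, 0, 3, 0, 0, 0, 0, 0, 0, 0, 4, 0, 0, 0, 0, 0, 0, 0, 1, 0, 0]

Z[0]=35
i=1: fresh scan; Z[1]=0
i=2: fresh scan; Z[2]=0
i=3: fresh scan; Z[3]=0
i=4: fresh scan; Z[4]=1 extend→box=[4,5)
i=5: fresh scan; Z[5]=1 extend→box=[5,6)
i=6: fresh scan; Z[6]=0
i=7: fresh scan; Z[7]=0
i=8: fresh scan; Z[8]=0
i=9: fresh scan; Z[9]=0
i=10: fresh scan; Z[10]=1 extend→box=[10,11)
i=11: fresh scan; Z[11]=0
i=12: fresh scan; Z[12]=0
i=13: fresh scan; Z[13]=1 extend→box=[13,14)
i=14: fresh scan; Z[14]=1 extend→box=[14,15)
i=15: fresh scan; Z[15]=0
i=16: fresh scan; Z[16]=3 extend→box=[16,19)
i=17: min(r-i=2, Z[1]=0)=0; Z[17]=0
i=18: min(r-i=1, Z[2]=0)=0; Z[18]=0
i=19: fresh scan; Z[19]=0
i=20: fresh scan; Z[20]=0
i=21: fresh scan; Z[21]=0
i=22: fresh scan; Z[22]=0
i=23: fresh scan; Z[23]=0
i=24: fresh scan; Z[24]=4 extend→box=[24,28)
i=25: min(r-i=3, Z[1]=0)=0; Z[25]=0
i=26: min(r-i=2, Z[2]=0)=0; Z[26]=0
i=27: min(r-i=1, Z[3]=0)=0; Z[27]=0
i=28: fresh scan; Z[28]=0
i=29: fresh scan; Z[29]=0
i=30: fresh scan; Z[30]=0
i=31: fresh scan; Z[31]=0
i=32: fresh scan; Z[32]=1 extend→box=[32,33)
i=33: fresh scan; Z[33]=0
i=34: fresh scan; Z[34]=0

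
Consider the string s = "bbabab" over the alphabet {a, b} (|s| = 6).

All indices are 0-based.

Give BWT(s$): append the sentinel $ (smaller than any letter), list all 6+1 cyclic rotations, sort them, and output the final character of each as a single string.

bbbaab$

rank  rotation last
    0  $bbabab  b
    1  ab$bbab  b
    2  abab$bb  b
    3  b$bbaba  a
    4  bab$bba  a
    5  babab$b  b
    6  bbabab$  $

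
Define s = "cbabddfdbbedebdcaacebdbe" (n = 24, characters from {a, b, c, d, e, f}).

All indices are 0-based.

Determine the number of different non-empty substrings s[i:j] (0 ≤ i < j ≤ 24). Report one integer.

rank→(start, suffix):
  0 → (16, 'aacebdbe')
  1 → (2, 'abddfdbbedebdcaacebdbe')
  2 → (17, 'acebdbe')
  3 → (1, 'babddfdbbedebdcaacebdbe')
  4 → (8, 'bbedebdcaacebdbe')
  5 → (20, 'bdbe')
  6 → (13, 'bdcaacebdbe')
  7 → (3, 'bddfdbbedebdcaacebdbe')
  8 → (22, 'be')
  9 → (9, 'bedebdcaacebdbe')
  10 → (15, 'caacebdbe')
  11 → (0, 'cbabddfdbbedebdcaacebdbe')
  12 → (18, 'cebdbe')
  13 → (7, 'dbbedebdcaacebdbe')
  14 → (21, 'dbe')
  15 → (14, 'dcaacebdbe')
  16 → (4, 'ddfdbbedebdcaacebdbe')
  17 → (11, 'debdcaacebdbe')
  18 → (5, 'dfdbbedebdcaacebdbe')
  19 → (23, 'e')
  20 → (19, 'ebdbe')
  21 → (12, 'ebdcaacebdbe')
  22 → (10, 'edebdcaacebdbe')
  23 → (6, 'fdbbedebdcaacebdbe')

SA = [16, 2, 17, 1, 8, 20, 13, 3, 22, 9, 15, 0, 18, 7, 21, 14, 4, 11, 5, 23, 19, 12, 10, 6]
i: (SA[i-1],SA[i]) lcp shared
  1: (16,2) 1 'a'
  2: (2,17) 1 'a'
  3: (17,1) 0 ''
  4: (1,8) 1 'b'
  5: (8,20) 1 'b'
  6: (20,13) 2 'bd'
  7: (13,3) 2 'bd'
  8: (3,22) 1 'b'
  9: (22,9) 2 'be'
  10: (9,15) 0 ''
  11: (15,0) 1 'c'
  12: (0,18) 1 'c'
  13: (18,7) 0 ''
  14: (7,21) 2 'db'
  15: (21,14) 1 'd'
  16: (14,4) 1 'd'
  17: (4,11) 1 'd'
  18: (11,5) 1 'd'
  19: (5,23) 0 ''
  20: (23,19) 1 'e'
  21: (19,12) 3 'ebd'
  22: (12,10) 1 'e'
  23: (10,6) 0 ''

n(n+1)/2 = 24·25/2 = 300
Σ LCP = 0 + 1 + 1 + 0 + 1 + 1 + 2 + 2 + 1 + 2 + 0 + 1 + 1 + 0 + 2 + 1 + 1 + 1 + 1 + 0 + 1 + 3 + 1 + 0 = 24
distinct = 300 − 24 = 276

276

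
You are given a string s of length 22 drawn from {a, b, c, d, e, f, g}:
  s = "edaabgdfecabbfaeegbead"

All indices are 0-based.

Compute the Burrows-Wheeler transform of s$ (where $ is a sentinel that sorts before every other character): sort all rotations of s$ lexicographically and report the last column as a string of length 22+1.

ddcaefagbaeaegbf$aebdeb

rank  rotation                 last
    0  $edaabgdfecabbfaeegbead  d
    1  aabgdfecabbfaeegbead$ed  d
    2  abbfaeegbead$edaabgdfec  c
    3  abgdfecabbfaeegbead$eda  a
    4  ad$edaabgdfecabbfaeegbe  e
    5  aeegbead$edaabgdfecabbf  f
    6  bbfaeegbead$edaabgdfeca  a
    7  bead$edaabgdfecabbfaeeg  g
    8  bfaeegbead$edaabgdfecab  b
    9  bgdfecabbfaeegbead$edaa  a
   10  cabbfaeegbead$edaabgdfe  e
   11  d$edaabgdfecabbfaeegbea  a
   12  daabgdfecabbfaeegbead$e  e
   13  dfecabbfaeegbead$edaabg  g
   14  ead$edaabgdfecabbfaeegb  b
   15  ecabbfaeegbead$edaabgdf  f
   16  edaabgdfecabbfaeegbead$  $
   17  eegbead$edaabgdfecabbfa  a
   18  egbead$edaabgdfecabbfae  e
   19  faeegbead$edaabgdfecabb  b
   20  fecabbfaeegbead$edaabgd  d
   21  gbead$edaabgdfecabbfaee  e
   22  gdfecabbfaeegbead$edaab  b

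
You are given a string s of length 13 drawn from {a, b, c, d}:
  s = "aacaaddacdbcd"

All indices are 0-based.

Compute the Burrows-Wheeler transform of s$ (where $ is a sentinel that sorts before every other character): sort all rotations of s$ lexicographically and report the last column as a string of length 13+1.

rank  rotation        last
    0  $aacaaddacdbcd  d
    1  aacaaddacdbcd$  $
    2  aaddacdbcd$aac  c
    3  acaaddacdbcd$a  a
    4  acdbcd$aacaadd  d
    5  addacdbcd$aaca  a
    6  bcd$aacaaddacd  d
    7  caaddacdbcd$aa  a
    8  cd$aacaaddacdb  b
    9  cdbcd$aacaadda  a
   10  d$aacaaddacdbc  c
   11  dacdbcd$aacaad  d
   12  dbcd$aacaaddac  c
   13  ddacdbcd$aacaa  a

d$cadadabacdca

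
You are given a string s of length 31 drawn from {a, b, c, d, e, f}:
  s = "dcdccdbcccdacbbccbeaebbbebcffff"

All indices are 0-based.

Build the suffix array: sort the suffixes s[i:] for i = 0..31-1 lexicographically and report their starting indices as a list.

sorted suffixes:
  #0 SA[0]=11  'acbbccbeaebbbebcffff'
  #1 SA[1]=19  'aebbbebcffff'
  #2 SA[2]=21  'bbbebcffff'
  #3 SA[3]=13  'bbccbeaebbbebcffff'
  #4 SA[4]=22  'bbebcffff'
  #5 SA[5]=14  'bccbeaebbbebcffff'
  #6 SA[6]=6  'bcccdacbbccbeaebbbebcffff'
  #7 SA[7]=25  'bcffff'
  #8 SA[8]=17  'beaebbbebcffff'
  #9 SA[9]=23  'bebcffff'
  #10 SA[10]=12  'cbbccbeaebbbebcffff'
  #11 SA[11]=16  'cbeaebbbebcffff'
  #12 SA[12]=15  'ccbeaebbbebcffff'
  #13 SA[13]=7  'cccdacbbccbeaebbbebcffff'
  #14 SA[14]=8  'ccdacbbccbeaebbbebcffff'
  #15 SA[15]=3  'ccdbcccdacbbccbeaebbbebcffff'
  #16 SA[16]=9  'cdacbbccbeaebbbebcffff'
  #17 SA[17]=4  'cdbcccdacbbccbeaebbbebcffff'
  #18 SA[18]=1  'cdccdbcccdacbbccbeaebbbebcffff'
  #19 SA[19]=26  'cffff'
  #20 SA[20]=10  'dacbbccbeaebbbebcffff'
  #21 SA[21]=5  'dbcccdacbbccbeaebbbebcffff'
  #22 SA[22]=2  'dccdbcccdacbbccbeaebbbebcffff'
  #23 SA[23]=0  'dcdccdbcccdacbbccbeaebbbebcffff'
  #24 SA[24]=18  'eaebbbebcffff'
  #25 SA[25]=20  'ebbbebcffff'
  #26 SA[26]=24  'ebcffff'
  #27 SA[27]=30  'f'
  #28 SA[28]=29  'ff'
  #29 SA[29]=28  'fff'
  #30 SA[30]=27  'ffff'

[11, 19, 21, 13, 22, 14, 6, 25, 17, 23, 12, 16, 15, 7, 8, 3, 9, 4, 1, 26, 10, 5, 2, 0, 18, 20, 24, 30, 29, 28, 27]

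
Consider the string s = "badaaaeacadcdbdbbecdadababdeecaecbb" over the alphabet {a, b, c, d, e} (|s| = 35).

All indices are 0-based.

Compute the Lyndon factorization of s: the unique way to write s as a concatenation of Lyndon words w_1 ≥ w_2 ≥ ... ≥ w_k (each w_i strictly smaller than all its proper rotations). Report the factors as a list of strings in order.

["b", "ad", "aaaeacadcdbdbbecdadababdeecaecbb"]

emit factor 1: 'b' (i=0, period=1)
emit factor 2: 'ad' (i=1, period=2)
emit factor 3: 'aaaeacadcdbdbbecdadababdeecaecbb' (i=3, period=32)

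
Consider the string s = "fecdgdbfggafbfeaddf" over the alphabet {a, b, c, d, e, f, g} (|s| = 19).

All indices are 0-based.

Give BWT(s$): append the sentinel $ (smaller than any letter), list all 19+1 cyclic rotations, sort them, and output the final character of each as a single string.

rank  rotation              last
    0  $fecdgdbfggafbfeaddf  f
    1  addf$fecdgdbfggafbfe  e
    2  afbfeaddf$fecdgdbfgg  g
    3  bfeaddf$fecdgdbfggaf  f
    4  bfggafbfeaddf$fecdgd  d
    5  cdgdbfggafbfeaddf$fe  e
    6  dbfggafbfeaddf$fecdg  g
    7  ddf$fecdgdbfggafbfea  a
    8  df$fecdgdbfggafbfead  d
    9  dgdbfggafbfeaddf$fec  c
   10  eaddf$fecdgdbfggafbf  f
   11  ecdgdbfggafbfeaddf$f  f
   12  f$fecdgdbfggafbfeadd  d
   13  fbfeaddf$fecdgdbfgga  a
   14  feaddf$fecdgdbfggafb  b
   15  fecdgdbfggafbfeaddf$  $
   16  fggafbfeaddf$fecdgdb  b
   17  gafbfeaddf$fecdgdbfg  g
   18  gdbfggafbfeaddf$fecd  d
   19  ggafbfeaddf$fecdgdbf  f

fegfdegadcffdab$bgdf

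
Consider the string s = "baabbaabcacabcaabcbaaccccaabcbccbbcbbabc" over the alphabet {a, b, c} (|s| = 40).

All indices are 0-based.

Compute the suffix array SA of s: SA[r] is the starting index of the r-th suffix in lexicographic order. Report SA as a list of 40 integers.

sorted suffixes:
  #0 SA[0]=1  'aabbaabcacabcaabcbaaccccaabcbccbbcbbabc'
  #1 SA[1]=5  'aabcacabcaabcbaaccccaabcbccbbcbbabc'
  #2 SA[2]=14  'aabcbaaccccaabcbccbbcbbabc'
  #3 SA[3]=25  'aabcbccbbcbbabc'
  #4 SA[4]=19  'aaccccaabcbccbbcbbabc'
  #5 SA[5]=2  'abbaabcacabcaabcbaaccccaabcbccbbcbbabc'
  #6 SA[6]=37  'abc'
  #7 SA[7]=11  'abcaabcbaaccccaabcbccbbcbbabc'
  #8 SA[8]=6  'abcacabcaabcbaaccccaabcbccbbcbbabc'
  #9 SA[9]=15  'abcbaaccccaabcbccbbcbbabc'
  #10 SA[10]=26  'abcbccbbcbbabc'
  #11 SA[11]=9  'acabcaabcbaaccccaabcbccbbcbbabc'
  #12 SA[12]=20  'accccaabcbccbbcbbabc'
  #13 SA[13]=0  'baabbaabcacabcaabcbaaccccaabcbccbbcbbabc'
  #14 SA[14]=4  'baabcacabcaabcbaaccccaabcbccbbcbbabc'
  #15 SA[15]=18  'baaccccaabcbccbbcbbabc'
  #16 SA[16]=36  'babc'
  #17 SA[17]=3  'bbaabcacabcaabcbaaccccaabcbccbbcbbabc'
  #18 SA[18]=35  'bbabc'
  #19 SA[19]=32  'bbcbbabc'
  #20 SA[20]=38  'bc'
  #21 SA[21]=12  'bcaabcbaaccccaabcbccbbcbbabc'
  #22 SA[22]=7  'bcacabcaabcbaaccccaabcbccbbcbbabc'
  #23 SA[23]=16  'bcbaaccccaabcbccbbcbbabc'
  #24 SA[24]=33  'bcbbabc'
  #25 SA[25]=27  'bcbccbbcbbabc'
  #26 SA[26]=29  'bccbbcbbabc'
  #27 SA[27]=39  'c'
  #28 SA[28]=13  'caabcbaaccccaabcbccbbcbbabc'
  #29 SA[29]=24  'caabcbccbbcbbabc'
  #30 SA[30]=10  'cabcaabcbaaccccaabcbccbbcbbabc'
  #31 SA[31]=8  'cacabcaabcbaaccccaabcbccbbcbbabc'
  #32 SA[32]=17  'cbaaccccaabcbccbbcbbabc'
  #33 SA[33]=34  'cbbabc'
  #34 SA[34]=31  'cbbcbbabc'
  #35 SA[35]=28  'cbccbbcbbabc'
  #36 SA[36]=23  'ccaabcbccbbcbbabc'
  #37 SA[37]=30  'ccbbcbbabc'
  #38 SA[38]=22  'cccaabcbccbbcbbabc'
  #39 SA[39]=21  'ccccaabcbccbbcbbabc'

[1, 5, 14, 25, 19, 2, 37, 11, 6, 15, 26, 9, 20, 0, 4, 18, 36, 3, 35, 32, 38, 12, 7, 16, 33, 27, 29, 39, 13, 24, 10, 8, 17, 34, 31, 28, 23, 30, 22, 21]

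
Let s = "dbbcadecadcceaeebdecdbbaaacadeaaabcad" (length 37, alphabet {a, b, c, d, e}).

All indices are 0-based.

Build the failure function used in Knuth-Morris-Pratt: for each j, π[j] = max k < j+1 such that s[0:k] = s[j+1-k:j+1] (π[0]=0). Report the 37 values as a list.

π[0] = 0
j=1 s[j]='b': π[1]=0 (border '')
j=2 s[j]='b': π[2]=0 (border '')
j=3 s[j]='c': π[3]=0 (border '')
j=4 s[j]='a': π[4]=0 (border '')
j=5 s[j]='d': π[5]=1 (border 'd')
j=6 s[j]='e': k: 1→0; π[6]=0 (border '')
j=7 s[j]='c': π[7]=0 (border '')
j=8 s[j]='a': π[8]=0 (border '')
j=9 s[j]='d': π[9]=1 (border 'd')
j=10 s[j]='c': k: 1→0; π[10]=0 (border '')
j=11 s[j]='c': π[11]=0 (border '')
j=12 s[j]='e': π[12]=0 (border '')
j=13 s[j]='a': π[13]=0 (border '')
j=14 s[j]='e': π[14]=0 (border '')
j=15 s[j]='e': π[15]=0 (border '')
j=16 s[j]='b': π[16]=0 (border '')
j=17 s[j]='d': π[17]=1 (border 'd')
j=18 s[j]='e': k: 1→0; π[18]=0 (border '')
j=19 s[j]='c': π[19]=0 (border '')
j=20 s[j]='d': π[20]=1 (border 'd')
j=21 s[j]='b': π[21]=2 (border 'db')
j=22 s[j]='b': π[22]=3 (border 'dbb')
j=23 s[j]='a': k: 3→0; π[23]=0 (border '')
j=24 s[j]='a': π[24]=0 (border '')
j=25 s[j]='a': π[25]=0 (border '')
j=26 s[j]='c': π[26]=0 (border '')
j=27 s[j]='a': π[27]=0 (border '')
j=28 s[j]='d': π[28]=1 (border 'd')
j=29 s[j]='e': k: 1→0; π[29]=0 (border '')
j=30 s[j]='a': π[30]=0 (border '')
j=31 s[j]='a': π[31]=0 (border '')
j=32 s[j]='a': π[32]=0 (border '')
j=33 s[j]='b': π[33]=0 (border '')
j=34 s[j]='c': π[34]=0 (border '')
j=35 s[j]='a': π[35]=0 (border '')
j=36 s[j]='d': π[36]=1 (border 'd')

[0, 0, 0, 0, 0, 1, 0, 0, 0, 1, 0, 0, 0, 0, 0, 0, 0, 1, 0, 0, 1, 2, 3, 0, 0, 0, 0, 0, 1, 0, 0, 0, 0, 0, 0, 0, 1]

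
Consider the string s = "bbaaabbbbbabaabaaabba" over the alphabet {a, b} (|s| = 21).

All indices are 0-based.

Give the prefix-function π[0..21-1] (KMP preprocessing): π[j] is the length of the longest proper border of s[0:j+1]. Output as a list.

π[0] = 0
j=1 s[j]='b': π[1]=1 (border 'b')
j=2 s[j]='a': k: 1→0; π[2]=0 (border '')
j=3 s[j]='a': π[3]=0 (border '')
j=4 s[j]='a': π[4]=0 (border '')
j=5 s[j]='b': π[5]=1 (border 'b')
j=6 s[j]='b': π[6]=2 (border 'bb')
j=7 s[j]='b': k: 2→1; π[7]=2 (border 'bb')
j=8 s[j]='b': k: 2→1; π[8]=2 (border 'bb')
j=9 s[j]='b': k: 2→1; π[9]=2 (border 'bb')
j=10 s[j]='a': π[10]=3 (border 'bba')
j=11 s[j]='b': k: 3→0; π[11]=1 (border 'b')
j=12 s[j]='a': k: 1→0; π[12]=0 (border '')
j=13 s[j]='a': π[13]=0 (border '')
j=14 s[j]='b': π[14]=1 (border 'b')
j=15 s[j]='a': k: 1→0; π[15]=0 (border '')
j=16 s[j]='a': π[16]=0 (border '')
j=17 s[j]='a': π[17]=0 (border '')
j=18 s[j]='b': π[18]=1 (border 'b')
j=19 s[j]='b': π[19]=2 (border 'bb')
j=20 s[j]='a': π[20]=3 (border 'bba')

[0, 1, 0, 0, 0, 1, 2, 2, 2, 2, 3, 1, 0, 0, 1, 0, 0, 0, 1, 2, 3]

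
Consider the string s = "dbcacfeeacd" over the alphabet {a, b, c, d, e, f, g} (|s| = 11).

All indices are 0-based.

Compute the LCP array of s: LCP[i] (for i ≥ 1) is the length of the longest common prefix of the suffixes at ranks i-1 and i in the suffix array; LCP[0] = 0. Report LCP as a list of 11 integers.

[0, 2, 0, 0, 1, 1, 0, 1, 0, 1, 0]

sorted suffixes:
  #0 SA[0]=8  'acd'
  #1 SA[1]=3  'acfeeacd'
  #2 SA[2]=1  'bcacfeeacd'
  #3 SA[3]=2  'cacfeeacd'
  #4 SA[4]=9  'cd'
  #5 SA[5]=4  'cfeeacd'
  #6 SA[6]=10  'd'
  #7 SA[7]=0  'dbcacfeeacd'
  #8 SA[8]=7  'eacd'
  #9 SA[9]=6  'eeacd'
  #10 SA[10]=5  'feeacd'

SA = [8, 3, 1, 2, 9, 4, 10, 0, 7, 6, 5]
[i] adj suffixes → lcp
  [1] 8/3 → 2 ('ac')
  [2] 3/1 → 0 ('')
  [3] 1/2 → 0 ('')
  [4] 2/9 → 1 ('c')
  [5] 9/4 → 1 ('c')
  [6] 4/10 → 0 ('')
  [7] 10/0 → 1 ('d')
  [8] 0/7 → 0 ('')
  [9] 7/6 → 1 ('e')
  [10] 6/5 → 0 ('')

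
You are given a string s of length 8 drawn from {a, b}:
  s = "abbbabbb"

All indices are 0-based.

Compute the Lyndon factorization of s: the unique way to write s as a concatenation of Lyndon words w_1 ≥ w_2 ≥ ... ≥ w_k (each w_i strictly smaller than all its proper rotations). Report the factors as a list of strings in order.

emit factor 1: 'abbb' (i=0, period=4)
emit factor 2: 'abbb' (i=4, period=4)

["abbb", "abbb"]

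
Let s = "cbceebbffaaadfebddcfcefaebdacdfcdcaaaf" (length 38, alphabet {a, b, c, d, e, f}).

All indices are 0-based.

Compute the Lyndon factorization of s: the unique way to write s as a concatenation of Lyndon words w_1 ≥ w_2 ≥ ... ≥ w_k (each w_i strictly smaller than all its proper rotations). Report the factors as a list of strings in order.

emit factor 1: 'c' (i=0, period=1)
emit factor 2: 'bcee' (i=1, period=4)
emit factor 3: 'bbff' (i=5, period=4)
emit factor 4: 'aaadfebddcfcefaebdacdfcdcaaaf' (i=9, period=29)

["c", "bcee", "bbff", "aaadfebddcfcefaebdacdfcdcaaaf"]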